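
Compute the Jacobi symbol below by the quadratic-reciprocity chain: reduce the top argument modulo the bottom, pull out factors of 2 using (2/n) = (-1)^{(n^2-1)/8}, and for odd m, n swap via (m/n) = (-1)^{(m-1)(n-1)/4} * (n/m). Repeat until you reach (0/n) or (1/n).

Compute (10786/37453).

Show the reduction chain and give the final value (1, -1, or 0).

-1

10786 = 2^1·5393; (2/37453) = -1 since 37453 mod 8 = 5, so (10786/37453) = (-1)^1·(5393/37453); sign now -1
reciprocity: (5393/37453) = +1·(37453/5393) since 5393 mod 4 = 1, 37453 mod 4 = 1; sign now -1
(37453/5393) = (5095/5393)   [reduce mod 5393]
reciprocity: (5095/5393) = +1·(5393/5095) since 5095 mod 4 = 3, 5393 mod 4 = 1; sign now -1
(5393/5095) = (298/5095)   [reduce mod 5095]
298 = 2^1·149; (2/5095) = +1 since 5095 mod 8 = 7, so (298/5095) = (+1)^1·(149/5095); sign now -1
reciprocity: (149/5095) = +1·(5095/149) since 149 mod 4 = 1, 5095 mod 4 = 3; sign now -1
(5095/149) = (29/149)   [reduce mod 149]
reciprocity: (29/149) = +1·(149/29) since 29 mod 4 = 1, 149 mod 4 = 1; sign now -1
(149/29) = (4/29)   [reduce mod 29]
4 = 2^2·1; (2/29) = -1 since 29 mod 8 = 5, so (4/29) = (-1)^2·(1/29); sign now -1
(1/29) = 1; final value = sign = -1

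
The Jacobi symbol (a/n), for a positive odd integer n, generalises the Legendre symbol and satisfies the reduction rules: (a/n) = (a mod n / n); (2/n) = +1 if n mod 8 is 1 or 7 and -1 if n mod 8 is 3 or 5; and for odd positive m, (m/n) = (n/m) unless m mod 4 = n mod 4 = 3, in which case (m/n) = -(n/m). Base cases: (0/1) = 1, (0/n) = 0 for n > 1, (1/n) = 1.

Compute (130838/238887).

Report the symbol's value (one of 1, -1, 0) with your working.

130838 = 2^1·65419; (2/238887) = +1 since 238887 mod 8 = 7, so (130838/238887) = (+1)^1·(65419/238887); sign now +1
reciprocity: (65419/238887) = -1·(238887/65419) since 65419 mod 4 = 3, 238887 mod 4 = 3; sign now -1
(238887/65419) = (42630/65419)   [reduce mod 65419]
42630 = 2^1·21315; (2/65419) = -1 since 65419 mod 8 = 3, so (42630/65419) = (-1)^1·(21315/65419); sign now +1
reciprocity: (21315/65419) = -1·(65419/21315) since 21315 mod 4 = 3, 65419 mod 4 = 3; sign now -1
(65419/21315) = (1474/21315)   [reduce mod 21315]
1474 = 2^1·737; (2/21315) = -1 since 21315 mod 8 = 3, so (1474/21315) = (-1)^1·(737/21315); sign now +1
reciprocity: (737/21315) = +1·(21315/737) since 737 mod 4 = 1, 21315 mod 4 = 3; sign now +1
(21315/737) = (679/737)   [reduce mod 737]
reciprocity: (679/737) = +1·(737/679) since 679 mod 4 = 3, 737 mod 4 = 1; sign now +1
(737/679) = (58/679)   [reduce mod 679]
58 = 2^1·29; (2/679) = +1 since 679 mod 8 = 7, so (58/679) = (+1)^1·(29/679); sign now +1
reciprocity: (29/679) = +1·(679/29) since 29 mod 4 = 1, 679 mod 4 = 3; sign now +1
(679/29) = (12/29)   [reduce mod 29]
12 = 2^2·3; (2/29) = -1 since 29 mod 8 = 5, so (12/29) = (-1)^2·(3/29); sign now +1
reciprocity: (3/29) = +1·(29/3) since 3 mod 4 = 3, 29 mod 4 = 1; sign now +1
(29/3) = (2/3)   [reduce mod 3]
2 = 2^1·1; (2/3) = -1 since 3 mod 8 = 3, so (2/3) = (-1)^1·(1/3); sign now -1
(1/3) = 1; final value = sign = -1

-1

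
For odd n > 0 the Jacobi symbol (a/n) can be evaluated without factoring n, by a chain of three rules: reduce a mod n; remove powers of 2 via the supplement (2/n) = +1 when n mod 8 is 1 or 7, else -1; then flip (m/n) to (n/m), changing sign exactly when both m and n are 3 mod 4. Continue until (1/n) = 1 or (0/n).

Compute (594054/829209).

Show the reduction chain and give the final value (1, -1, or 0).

594054 = 2^1·297027; (2/829209) = +1 since 829209 mod 8 = 1, so (594054/829209) = (+1)^1·(297027/829209); sign now +1
reciprocity: (297027/829209) = +1·(829209/297027) since 297027 mod 4 = 3, 829209 mod 4 = 1; sign now +1
(829209/297027) = (235155/297027)   [reduce mod 297027]
reciprocity: (235155/297027) = -1·(297027/235155) since 235155 mod 4 = 3, 297027 mod 4 = 3; sign now -1
(297027/235155) = (61872/235155)   [reduce mod 235155]
61872 = 2^4·3867; (2/235155) = -1 since 235155 mod 8 = 3, so (61872/235155) = (-1)^4·(3867/235155); sign now -1
reciprocity: (3867/235155) = -1·(235155/3867) since 3867 mod 4 = 3, 235155 mod 4 = 3; sign now +1
(235155/3867) = (3135/3867)   [reduce mod 3867]
reciprocity: (3135/3867) = -1·(3867/3135) since 3135 mod 4 = 3, 3867 mod 4 = 3; sign now -1
(3867/3135) = (732/3135)   [reduce mod 3135]
732 = 2^2·183; (2/3135) = +1 since 3135 mod 8 = 7, so (732/3135) = (+1)^2·(183/3135); sign now -1
reciprocity: (183/3135) = -1·(3135/183) since 183 mod 4 = 3, 3135 mod 4 = 3; sign now +1
(3135/183) = (24/183)   [reduce mod 183]
24 = 2^3·3; (2/183) = +1 since 183 mod 8 = 7, so (24/183) = (+1)^3·(3/183); sign now +1
reciprocity: (3/183) = -1·(183/3) since 3 mod 4 = 3, 183 mod 4 = 3; sign now -1
(183/3) = (0/3)   [reduce mod 3]
(0/3) = 0   [gcd(a, n) > 1]; final value = 0

0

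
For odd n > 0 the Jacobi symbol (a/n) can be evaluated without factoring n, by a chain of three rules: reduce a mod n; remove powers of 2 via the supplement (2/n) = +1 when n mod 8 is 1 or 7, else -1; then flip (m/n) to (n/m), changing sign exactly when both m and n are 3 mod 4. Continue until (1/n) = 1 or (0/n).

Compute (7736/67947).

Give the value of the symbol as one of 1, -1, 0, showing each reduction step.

factor out 2^3: 7736 = 2^3·967; with 67947 mod 8 = 3, (2/67947) = -1; sign now -1; continue with (967/67947)
flip (967/67947) -> (67947/967): both odd, 967 mod 4 = 3, 67947 mod 4 = 3, so the flip contributes -1; sign now +1
(67947/967): 67947 mod 967 = 257, so (67947/967) = (257/967)
flip (257/967) -> (967/257): both odd, 257 mod 4 = 1, 967 mod 4 = 3, so the flip contributes +1; sign now +1
(967/257): 967 mod 257 = 196, so (967/257) = (196/257)
factor out 2^2: 196 = 2^2·49; with 257 mod 8 = 1, (2/257) = +1; sign now +1; continue with (49/257)
flip (49/257) -> (257/49): both odd, 49 mod 4 = 1, 257 mod 4 = 1, so the flip contributes +1; sign now +1
(257/49): 257 mod 49 = 12, so (257/49) = (12/49)
factor out 2^2: 12 = 2^2·3; with 49 mod 8 = 1, (2/49) = +1; sign now +1; continue with (3/49)
flip (3/49) -> (49/3): both odd, 3 mod 4 = 3, 49 mod 4 = 1, so the flip contributes +1; sign now +1
(49/3): 49 mod 3 = 1, so (49/3) = (1/3)
reached (1/3) = 1, so the symbol is +1

1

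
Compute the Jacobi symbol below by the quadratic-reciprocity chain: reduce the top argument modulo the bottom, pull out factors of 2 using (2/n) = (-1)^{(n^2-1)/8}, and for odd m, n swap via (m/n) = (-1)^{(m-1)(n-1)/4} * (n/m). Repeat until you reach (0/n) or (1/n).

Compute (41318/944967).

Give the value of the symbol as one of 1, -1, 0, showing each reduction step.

1

41318 = 2^1·20659; (2/944967) = +1 since 944967 mod 8 = 7, so (41318/944967) = (+1)^1·(20659/944967); sign now +1
reciprocity: (20659/944967) = -1·(944967/20659) since 20659 mod 4 = 3, 944967 mod 4 = 3; sign now -1
(944967/20659) = (15312/20659)   [reduce mod 20659]
15312 = 2^4·957; (2/20659) = -1 since 20659 mod 8 = 3, so (15312/20659) = (-1)^4·(957/20659); sign now -1
reciprocity: (957/20659) = +1·(20659/957) since 957 mod 4 = 1, 20659 mod 4 = 3; sign now -1
(20659/957) = (562/957)   [reduce mod 957]
562 = 2^1·281; (2/957) = -1 since 957 mod 8 = 5, so (562/957) = (-1)^1·(281/957); sign now +1
reciprocity: (281/957) = +1·(957/281) since 281 mod 4 = 1, 957 mod 4 = 1; sign now +1
(957/281) = (114/281)   [reduce mod 281]
114 = 2^1·57; (2/281) = +1 since 281 mod 8 = 1, so (114/281) = (+1)^1·(57/281); sign now +1
reciprocity: (57/281) = +1·(281/57) since 57 mod 4 = 1, 281 mod 4 = 1; sign now +1
(281/57) = (53/57)   [reduce mod 57]
reciprocity: (53/57) = +1·(57/53) since 53 mod 4 = 1, 57 mod 4 = 1; sign now +1
(57/53) = (4/53)   [reduce mod 53]
4 = 2^2·1; (2/53) = -1 since 53 mod 8 = 5, so (4/53) = (-1)^2·(1/53); sign now +1
(1/53) = 1; final value = sign = +1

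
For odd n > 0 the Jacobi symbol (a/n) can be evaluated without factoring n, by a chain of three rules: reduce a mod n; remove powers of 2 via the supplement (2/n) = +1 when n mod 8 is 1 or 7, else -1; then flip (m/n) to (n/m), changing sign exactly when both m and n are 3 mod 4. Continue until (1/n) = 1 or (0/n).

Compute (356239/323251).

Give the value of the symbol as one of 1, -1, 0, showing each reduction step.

1

(356239/323251) = (32988/323251)   [reduce mod 323251]
32988 = 2^2·8247; (2/323251) = -1 since 323251 mod 8 = 3, so (32988/323251) = (-1)^2·(8247/323251); sign now +1
reciprocity: (8247/323251) = -1·(323251/8247) since 8247 mod 4 = 3, 323251 mod 4 = 3; sign now -1
(323251/8247) = (1618/8247)   [reduce mod 8247]
1618 = 2^1·809; (2/8247) = +1 since 8247 mod 8 = 7, so (1618/8247) = (+1)^1·(809/8247); sign now -1
reciprocity: (809/8247) = +1·(8247/809) since 809 mod 4 = 1, 8247 mod 4 = 3; sign now -1
(8247/809) = (157/809)   [reduce mod 809]
reciprocity: (157/809) = +1·(809/157) since 157 mod 4 = 1, 809 mod 4 = 1; sign now -1
(809/157) = (24/157)   [reduce mod 157]
24 = 2^3·3; (2/157) = -1 since 157 mod 8 = 5, so (24/157) = (-1)^3·(3/157); sign now +1
reciprocity: (3/157) = +1·(157/3) since 3 mod 4 = 3, 157 mod 4 = 1; sign now +1
(157/3) = (1/3)   [reduce mod 3]
(1/3) = 1; final value = sign = +1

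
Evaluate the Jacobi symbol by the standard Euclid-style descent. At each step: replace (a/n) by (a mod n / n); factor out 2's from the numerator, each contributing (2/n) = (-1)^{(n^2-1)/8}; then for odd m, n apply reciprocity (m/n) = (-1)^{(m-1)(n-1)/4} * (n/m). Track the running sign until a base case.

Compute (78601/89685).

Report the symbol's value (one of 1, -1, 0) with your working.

-1

flip (78601/89685) -> (89685/78601): both odd, 78601 mod 4 = 1, 89685 mod 4 = 1, so the flip contributes +1; sign now +1
(89685/78601): 89685 mod 78601 = 11084, so (89685/78601) = (11084/78601)
factor out 2^2: 11084 = 2^2·2771; with 78601 mod 8 = 1, (2/78601) = +1; sign now +1; continue with (2771/78601)
flip (2771/78601) -> (78601/2771): both odd, 2771 mod 4 = 3, 78601 mod 4 = 1, so the flip contributes +1; sign now +1
(78601/2771): 78601 mod 2771 = 1013, so (78601/2771) = (1013/2771)
flip (1013/2771) -> (2771/1013): both odd, 1013 mod 4 = 1, 2771 mod 4 = 3, so the flip contributes +1; sign now +1
(2771/1013): 2771 mod 1013 = 745, so (2771/1013) = (745/1013)
flip (745/1013) -> (1013/745): both odd, 745 mod 4 = 1, 1013 mod 4 = 1, so the flip contributes +1; sign now +1
(1013/745): 1013 mod 745 = 268, so (1013/745) = (268/745)
factor out 2^2: 268 = 2^2·67; with 745 mod 8 = 1, (2/745) = +1; sign now +1; continue with (67/745)
flip (67/745) -> (745/67): both odd, 67 mod 4 = 3, 745 mod 4 = 1, so the flip contributes +1; sign now +1
(745/67): 745 mod 67 = 8, so (745/67) = (8/67)
factor out 2^3: 8 = 2^3·1; with 67 mod 8 = 3, (2/67) = -1; sign now -1; continue with (1/67)
reached (1/67) = 1, so the symbol is -1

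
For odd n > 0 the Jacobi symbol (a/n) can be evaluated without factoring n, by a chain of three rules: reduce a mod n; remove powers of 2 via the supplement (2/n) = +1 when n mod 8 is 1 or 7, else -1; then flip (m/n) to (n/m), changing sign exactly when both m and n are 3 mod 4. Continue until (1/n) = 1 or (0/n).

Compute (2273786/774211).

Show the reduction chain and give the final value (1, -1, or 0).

1

(2273786/774211) = (725364/774211)   [reduce mod 774211]
725364 = 2^2·181341; (2/774211) = -1 since 774211 mod 8 = 3, so (725364/774211) = (-1)^2·(181341/774211); sign now +1
reciprocity: (181341/774211) = +1·(774211/181341) since 181341 mod 4 = 1, 774211 mod 4 = 3; sign now +1
(774211/181341) = (48847/181341)   [reduce mod 181341]
reciprocity: (48847/181341) = +1·(181341/48847) since 48847 mod 4 = 3, 181341 mod 4 = 1; sign now +1
(181341/48847) = (34800/48847)   [reduce mod 48847]
34800 = 2^4·2175; (2/48847) = +1 since 48847 mod 8 = 7, so (34800/48847) = (+1)^4·(2175/48847); sign now +1
reciprocity: (2175/48847) = -1·(48847/2175) since 2175 mod 4 = 3, 48847 mod 4 = 3; sign now -1
(48847/2175) = (997/2175)   [reduce mod 2175]
reciprocity: (997/2175) = +1·(2175/997) since 997 mod 4 = 1, 2175 mod 4 = 3; sign now -1
(2175/997) = (181/997)   [reduce mod 997]
reciprocity: (181/997) = +1·(997/181) since 181 mod 4 = 1, 997 mod 4 = 1; sign now -1
(997/181) = (92/181)   [reduce mod 181]
92 = 2^2·23; (2/181) = -1 since 181 mod 8 = 5, so (92/181) = (-1)^2·(23/181); sign now -1
reciprocity: (23/181) = +1·(181/23) since 23 mod 4 = 3, 181 mod 4 = 1; sign now -1
(181/23) = (20/23)   [reduce mod 23]
20 = 2^2·5; (2/23) = +1 since 23 mod 8 = 7, so (20/23) = (+1)^2·(5/23); sign now -1
reciprocity: (5/23) = +1·(23/5) since 5 mod 4 = 1, 23 mod 4 = 3; sign now -1
(23/5) = (3/5)   [reduce mod 5]
reciprocity: (3/5) = +1·(5/3) since 3 mod 4 = 3, 5 mod 4 = 1; sign now -1
(5/3) = (2/3)   [reduce mod 3]
2 = 2^1·1; (2/3) = -1 since 3 mod 8 = 3, so (2/3) = (-1)^1·(1/3); sign now +1
(1/3) = 1; final value = sign = +1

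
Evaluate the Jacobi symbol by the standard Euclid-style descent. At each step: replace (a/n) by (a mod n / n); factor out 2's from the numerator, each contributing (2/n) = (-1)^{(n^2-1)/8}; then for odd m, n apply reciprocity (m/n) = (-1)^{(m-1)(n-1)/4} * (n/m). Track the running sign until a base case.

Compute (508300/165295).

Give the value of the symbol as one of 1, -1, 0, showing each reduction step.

0

(508300/165295): 508300 mod 165295 = 12415, so (508300/165295) = (12415/165295)
flip (12415/165295) -> (165295/12415): both odd, 12415 mod 4 = 3, 165295 mod 4 = 3, so the flip contributes -1; sign now -1
(165295/12415): 165295 mod 12415 = 3900, so (165295/12415) = (3900/12415)
factor out 2^2: 3900 = 2^2·975; with 12415 mod 8 = 7, (2/12415) = +1; sign now -1; continue with (975/12415)
flip (975/12415) -> (12415/975): both odd, 975 mod 4 = 3, 12415 mod 4 = 3, so the flip contributes -1; sign now +1
(12415/975): 12415 mod 975 = 715, so (12415/975) = (715/975)
flip (715/975) -> (975/715): both odd, 715 mod 4 = 3, 975 mod 4 = 3, so the flip contributes -1; sign now -1
(975/715): 975 mod 715 = 260, so (975/715) = (260/715)
factor out 2^2: 260 = 2^2·65; with 715 mod 8 = 3, (2/715) = -1; sign now -1; continue with (65/715)
flip (65/715) -> (715/65): both odd, 65 mod 4 = 1, 715 mod 4 = 3, so the flip contributes +1; sign now -1
(715/65): 715 mod 65 = 0, so (715/65) = (0/65)
reached (0/65); gcd(a, n) > 1, so (0/65) = 0 and the symbol is 0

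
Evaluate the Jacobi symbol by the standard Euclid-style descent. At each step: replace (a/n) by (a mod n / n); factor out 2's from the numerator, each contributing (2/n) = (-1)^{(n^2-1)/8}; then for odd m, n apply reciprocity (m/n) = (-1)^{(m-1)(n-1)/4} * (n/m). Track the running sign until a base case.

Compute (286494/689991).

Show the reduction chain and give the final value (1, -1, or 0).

0

286494 = 2^1·143247; (2/689991) = +1 since 689991 mod 8 = 7, so (286494/689991) = (+1)^1·(143247/689991); sign now +1
reciprocity: (143247/689991) = -1·(689991/143247) since 143247 mod 4 = 3, 689991 mod 4 = 3; sign now -1
(689991/143247) = (117003/143247)   [reduce mod 143247]
reciprocity: (117003/143247) = -1·(143247/117003) since 117003 mod 4 = 3, 143247 mod 4 = 3; sign now +1
(143247/117003) = (26244/117003)   [reduce mod 117003]
26244 = 2^2·6561; (2/117003) = -1 since 117003 mod 8 = 3, so (26244/117003) = (-1)^2·(6561/117003); sign now +1
reciprocity: (6561/117003) = +1·(117003/6561) since 6561 mod 4 = 1, 117003 mod 4 = 3; sign now +1
(117003/6561) = (5466/6561)   [reduce mod 6561]
5466 = 2^1·2733; (2/6561) = +1 since 6561 mod 8 = 1, so (5466/6561) = (+1)^1·(2733/6561); sign now +1
reciprocity: (2733/6561) = +1·(6561/2733) since 2733 mod 4 = 1, 6561 mod 4 = 1; sign now +1
(6561/2733) = (1095/2733)   [reduce mod 2733]
reciprocity: (1095/2733) = +1·(2733/1095) since 1095 mod 4 = 3, 2733 mod 4 = 1; sign now +1
(2733/1095) = (543/1095)   [reduce mod 1095]
reciprocity: (543/1095) = -1·(1095/543) since 543 mod 4 = 3, 1095 mod 4 = 3; sign now -1
(1095/543) = (9/543)   [reduce mod 543]
reciprocity: (9/543) = +1·(543/9) since 9 mod 4 = 1, 543 mod 4 = 3; sign now -1
(543/9) = (3/9)   [reduce mod 9]
reciprocity: (3/9) = +1·(9/3) since 3 mod 4 = 3, 9 mod 4 = 1; sign now -1
(9/3) = (0/3)   [reduce mod 3]
(0/3) = 0   [gcd(a, n) > 1]; final value = 0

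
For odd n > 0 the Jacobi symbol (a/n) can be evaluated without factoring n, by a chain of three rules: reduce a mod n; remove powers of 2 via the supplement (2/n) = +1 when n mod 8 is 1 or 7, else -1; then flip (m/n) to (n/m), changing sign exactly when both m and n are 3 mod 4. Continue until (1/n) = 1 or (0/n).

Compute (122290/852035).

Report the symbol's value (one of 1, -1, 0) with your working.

factor out 2^1: 122290 = 2^1·61145; with 852035 mod 8 = 3, (2/852035) = -1; sign now -1; continue with (61145/852035)
flip (61145/852035) -> (852035/61145): both odd, 61145 mod 4 = 1, 852035 mod 4 = 3, so the flip contributes +1; sign now -1
(852035/61145): 852035 mod 61145 = 57150, so (852035/61145) = (57150/61145)
factor out 2^1: 57150 = 2^1·28575; with 61145 mod 8 = 1, (2/61145) = +1; sign now -1; continue with (28575/61145)
flip (28575/61145) -> (61145/28575): both odd, 28575 mod 4 = 3, 61145 mod 4 = 1, so the flip contributes +1; sign now -1
(61145/28575): 61145 mod 28575 = 3995, so (61145/28575) = (3995/28575)
flip (3995/28575) -> (28575/3995): both odd, 3995 mod 4 = 3, 28575 mod 4 = 3, so the flip contributes -1; sign now +1
(28575/3995): 28575 mod 3995 = 610, so (28575/3995) = (610/3995)
factor out 2^1: 610 = 2^1·305; with 3995 mod 8 = 3, (2/3995) = -1; sign now -1; continue with (305/3995)
flip (305/3995) -> (3995/305): both odd, 305 mod 4 = 1, 3995 mod 4 = 3, so the flip contributes +1; sign now -1
(3995/305): 3995 mod 305 = 30, so (3995/305) = (30/305)
factor out 2^1: 30 = 2^1·15; with 305 mod 8 = 1, (2/305) = +1; sign now -1; continue with (15/305)
flip (15/305) -> (305/15): both odd, 15 mod 4 = 3, 305 mod 4 = 1, so the flip contributes +1; sign now -1
(305/15): 305 mod 15 = 5, so (305/15) = (5/15)
flip (5/15) -> (15/5): both odd, 5 mod 4 = 1, 15 mod 4 = 3, so the flip contributes +1; sign now -1
(15/5): 15 mod 5 = 0, so (15/5) = (0/5)
reached (0/5); gcd(a, n) > 1, so (0/5) = 0 and the symbol is 0

0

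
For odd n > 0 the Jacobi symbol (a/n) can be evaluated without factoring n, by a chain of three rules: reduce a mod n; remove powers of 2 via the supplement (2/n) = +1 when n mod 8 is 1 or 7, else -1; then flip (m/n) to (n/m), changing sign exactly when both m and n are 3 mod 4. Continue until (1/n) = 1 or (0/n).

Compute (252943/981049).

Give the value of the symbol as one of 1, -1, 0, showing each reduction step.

-1

reciprocity: (252943/981049) = +1·(981049/252943) since 252943 mod 4 = 3, 981049 mod 4 = 1; sign now +1
(981049/252943) = (222220/252943)   [reduce mod 252943]
222220 = 2^2·55555; (2/252943) = +1 since 252943 mod 8 = 7, so (222220/252943) = (+1)^2·(55555/252943); sign now +1
reciprocity: (55555/252943) = -1·(252943/55555) since 55555 mod 4 = 3, 252943 mod 4 = 3; sign now -1
(252943/55555) = (30723/55555)   [reduce mod 55555]
reciprocity: (30723/55555) = -1·(55555/30723) since 30723 mod 4 = 3, 55555 mod 4 = 3; sign now +1
(55555/30723) = (24832/30723)   [reduce mod 30723]
24832 = 2^8·97; (2/30723) = -1 since 30723 mod 8 = 3, so (24832/30723) = (-1)^8·(97/30723); sign now +1
reciprocity: (97/30723) = +1·(30723/97) since 97 mod 4 = 1, 30723 mod 4 = 3; sign now +1
(30723/97) = (71/97)   [reduce mod 97]
reciprocity: (71/97) = +1·(97/71) since 71 mod 4 = 3, 97 mod 4 = 1; sign now +1
(97/71) = (26/71)   [reduce mod 71]
26 = 2^1·13; (2/71) = +1 since 71 mod 8 = 7, so (26/71) = (+1)^1·(13/71); sign now +1
reciprocity: (13/71) = +1·(71/13) since 13 mod 4 = 1, 71 mod 4 = 3; sign now +1
(71/13) = (6/13)   [reduce mod 13]
6 = 2^1·3; (2/13) = -1 since 13 mod 8 = 5, so (6/13) = (-1)^1·(3/13); sign now -1
reciprocity: (3/13) = +1·(13/3) since 3 mod 4 = 3, 13 mod 4 = 1; sign now -1
(13/3) = (1/3)   [reduce mod 3]
(1/3) = 1; final value = sign = -1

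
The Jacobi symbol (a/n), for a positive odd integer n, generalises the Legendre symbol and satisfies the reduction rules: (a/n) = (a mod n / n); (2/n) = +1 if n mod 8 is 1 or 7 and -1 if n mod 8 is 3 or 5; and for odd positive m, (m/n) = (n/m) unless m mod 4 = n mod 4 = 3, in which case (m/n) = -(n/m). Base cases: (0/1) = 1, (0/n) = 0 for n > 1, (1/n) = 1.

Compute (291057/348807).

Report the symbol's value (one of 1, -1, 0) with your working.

0

flip (291057/348807) -> (348807/291057): both odd, 291057 mod 4 = 1, 348807 mod 4 = 3, so the flip contributes +1; sign now +1
(348807/291057): 348807 mod 291057 = 57750, so (348807/291057) = (57750/291057)
factor out 2^1: 57750 = 2^1·28875; with 291057 mod 8 = 1, (2/291057) = +1; sign now +1; continue with (28875/291057)
flip (28875/291057) -> (291057/28875): both odd, 28875 mod 4 = 3, 291057 mod 4 = 1, so the flip contributes +1; sign now +1
(291057/28875): 291057 mod 28875 = 2307, so (291057/28875) = (2307/28875)
flip (2307/28875) -> (28875/2307): both odd, 2307 mod 4 = 3, 28875 mod 4 = 3, so the flip contributes -1; sign now -1
(28875/2307): 28875 mod 2307 = 1191, so (28875/2307) = (1191/2307)
flip (1191/2307) -> (2307/1191): both odd, 1191 mod 4 = 3, 2307 mod 4 = 3, so the flip contributes -1; sign now +1
(2307/1191): 2307 mod 1191 = 1116, so (2307/1191) = (1116/1191)
factor out 2^2: 1116 = 2^2·279; with 1191 mod 8 = 7, (2/1191) = +1; sign now +1; continue with (279/1191)
flip (279/1191) -> (1191/279): both odd, 279 mod 4 = 3, 1191 mod 4 = 3, so the flip contributes -1; sign now -1
(1191/279): 1191 mod 279 = 75, so (1191/279) = (75/279)
flip (75/279) -> (279/75): both odd, 75 mod 4 = 3, 279 mod 4 = 3, so the flip contributes -1; sign now +1
(279/75): 279 mod 75 = 54, so (279/75) = (54/75)
factor out 2^1: 54 = 2^1·27; with 75 mod 8 = 3, (2/75) = -1; sign now -1; continue with (27/75)
flip (27/75) -> (75/27): both odd, 27 mod 4 = 3, 75 mod 4 = 3, so the flip contributes -1; sign now +1
(75/27): 75 mod 27 = 21, so (75/27) = (21/27)
flip (21/27) -> (27/21): both odd, 21 mod 4 = 1, 27 mod 4 = 3, so the flip contributes +1; sign now +1
(27/21): 27 mod 21 = 6, so (27/21) = (6/21)
factor out 2^1: 6 = 2^1·3; with 21 mod 8 = 5, (2/21) = -1; sign now -1; continue with (3/21)
flip (3/21) -> (21/3): both odd, 3 mod 4 = 3, 21 mod 4 = 1, so the flip contributes +1; sign now -1
(21/3): 21 mod 3 = 0, so (21/3) = (0/3)
reached (0/3); gcd(a, n) > 1, so (0/3) = 0 and the symbol is 0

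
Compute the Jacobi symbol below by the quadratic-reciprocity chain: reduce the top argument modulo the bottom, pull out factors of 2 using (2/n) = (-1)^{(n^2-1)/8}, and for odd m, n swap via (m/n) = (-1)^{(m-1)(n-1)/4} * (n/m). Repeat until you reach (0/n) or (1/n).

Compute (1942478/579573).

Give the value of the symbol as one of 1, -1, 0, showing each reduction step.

(1942478/579573) = (203759/579573)   [reduce mod 579573]
reciprocity: (203759/579573) = +1·(579573/203759) since 203759 mod 4 = 3, 579573 mod 4 = 1; sign now +1
(579573/203759) = (172055/203759)   [reduce mod 203759]
reciprocity: (172055/203759) = -1·(203759/172055) since 172055 mod 4 = 3, 203759 mod 4 = 3; sign now -1
(203759/172055) = (31704/172055)   [reduce mod 172055]
31704 = 2^3·3963; (2/172055) = +1 since 172055 mod 8 = 7, so (31704/172055) = (+1)^3·(3963/172055); sign now -1
reciprocity: (3963/172055) = -1·(172055/3963) since 3963 mod 4 = 3, 172055 mod 4 = 3; sign now +1
(172055/3963) = (1646/3963)   [reduce mod 3963]
1646 = 2^1·823; (2/3963) = -1 since 3963 mod 8 = 3, so (1646/3963) = (-1)^1·(823/3963); sign now -1
reciprocity: (823/3963) = -1·(3963/823) since 823 mod 4 = 3, 3963 mod 4 = 3; sign now +1
(3963/823) = (671/823)   [reduce mod 823]
reciprocity: (671/823) = -1·(823/671) since 671 mod 4 = 3, 823 mod 4 = 3; sign now -1
(823/671) = (152/671)   [reduce mod 671]
152 = 2^3·19; (2/671) = +1 since 671 mod 8 = 7, so (152/671) = (+1)^3·(19/671); sign now -1
reciprocity: (19/671) = -1·(671/19) since 19 mod 4 = 3, 671 mod 4 = 3; sign now +1
(671/19) = (6/19)   [reduce mod 19]
6 = 2^1·3; (2/19) = -1 since 19 mod 8 = 3, so (6/19) = (-1)^1·(3/19); sign now -1
reciprocity: (3/19) = -1·(19/3) since 3 mod 4 = 3, 19 mod 4 = 3; sign now +1
(19/3) = (1/3)   [reduce mod 3]
(1/3) = 1; final value = sign = +1

1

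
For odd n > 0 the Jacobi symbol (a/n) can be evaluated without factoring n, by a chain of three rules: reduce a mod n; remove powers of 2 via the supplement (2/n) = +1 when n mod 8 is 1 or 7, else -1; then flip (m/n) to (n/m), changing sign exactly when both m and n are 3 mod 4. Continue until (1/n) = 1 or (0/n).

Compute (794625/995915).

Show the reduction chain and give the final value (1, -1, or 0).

flip (794625/995915) -> (995915/794625): both odd, 794625 mod 4 = 1, 995915 mod 4 = 3, so the flip contributes +1; sign now +1
(995915/794625): 995915 mod 794625 = 201290, so (995915/794625) = (201290/794625)
factor out 2^1: 201290 = 2^1·100645; with 794625 mod 8 = 1, (2/794625) = +1; sign now +1; continue with (100645/794625)
flip (100645/794625) -> (794625/100645): both odd, 100645 mod 4 = 1, 794625 mod 4 = 1, so the flip contributes +1; sign now +1
(794625/100645): 794625 mod 100645 = 90110, so (794625/100645) = (90110/100645)
factor out 2^1: 90110 = 2^1·45055; with 100645 mod 8 = 5, (2/100645) = -1; sign now -1; continue with (45055/100645)
flip (45055/100645) -> (100645/45055): both odd, 45055 mod 4 = 3, 100645 mod 4 = 1, so the flip contributes +1; sign now -1
(100645/45055): 100645 mod 45055 = 10535, so (100645/45055) = (10535/45055)
flip (10535/45055) -> (45055/10535): both odd, 10535 mod 4 = 3, 45055 mod 4 = 3, so the flip contributes -1; sign now +1
(45055/10535): 45055 mod 10535 = 2915, so (45055/10535) = (2915/10535)
flip (2915/10535) -> (10535/2915): both odd, 2915 mod 4 = 3, 10535 mod 4 = 3, so the flip contributes -1; sign now -1
(10535/2915): 10535 mod 2915 = 1790, so (10535/2915) = (1790/2915)
factor out 2^1: 1790 = 2^1·895; with 2915 mod 8 = 3, (2/2915) = -1; sign now +1; continue with (895/2915)
flip (895/2915) -> (2915/895): both odd, 895 mod 4 = 3, 2915 mod 4 = 3, so the flip contributes -1; sign now -1
(2915/895): 2915 mod 895 = 230, so (2915/895) = (230/895)
factor out 2^1: 230 = 2^1·115; with 895 mod 8 = 7, (2/895) = +1; sign now -1; continue with (115/895)
flip (115/895) -> (895/115): both odd, 115 mod 4 = 3, 895 mod 4 = 3, so the flip contributes -1; sign now +1
(895/115): 895 mod 115 = 90, so (895/115) = (90/115)
factor out 2^1: 90 = 2^1·45; with 115 mod 8 = 3, (2/115) = -1; sign now -1; continue with (45/115)
flip (45/115) -> (115/45): both odd, 45 mod 4 = 1, 115 mod 4 = 3, so the flip contributes +1; sign now -1
(115/45): 115 mod 45 = 25, so (115/45) = (25/45)
flip (25/45) -> (45/25): both odd, 25 mod 4 = 1, 45 mod 4 = 1, so the flip contributes +1; sign now -1
(45/25): 45 mod 25 = 20, so (45/25) = (20/25)
factor out 2^2: 20 = 2^2·5; with 25 mod 8 = 1, (2/25) = +1; sign now -1; continue with (5/25)
flip (5/25) -> (25/5): both odd, 5 mod 4 = 1, 25 mod 4 = 1, so the flip contributes +1; sign now -1
(25/5): 25 mod 5 = 0, so (25/5) = (0/5)
reached (0/5); gcd(a, n) > 1, so (0/5) = 0 and the symbol is 0

0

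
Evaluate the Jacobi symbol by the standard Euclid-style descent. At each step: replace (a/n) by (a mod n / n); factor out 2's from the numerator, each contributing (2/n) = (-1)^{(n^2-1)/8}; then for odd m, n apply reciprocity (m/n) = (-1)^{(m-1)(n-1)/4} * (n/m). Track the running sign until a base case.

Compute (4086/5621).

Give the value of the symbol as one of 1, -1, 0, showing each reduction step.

factor out 2^1: 4086 = 2^1·2043; with 5621 mod 8 = 5, (2/5621) = -1; sign now -1; continue with (2043/5621)
flip (2043/5621) -> (5621/2043): both odd, 2043 mod 4 = 3, 5621 mod 4 = 1, so the flip contributes +1; sign now -1
(5621/2043): 5621 mod 2043 = 1535, so (5621/2043) = (1535/2043)
flip (1535/2043) -> (2043/1535): both odd, 1535 mod 4 = 3, 2043 mod 4 = 3, so the flip contributes -1; sign now +1
(2043/1535): 2043 mod 1535 = 508, so (2043/1535) = (508/1535)
factor out 2^2: 508 = 2^2·127; with 1535 mod 8 = 7, (2/1535) = +1; sign now +1; continue with (127/1535)
flip (127/1535) -> (1535/127): both odd, 127 mod 4 = 3, 1535 mod 4 = 3, so the flip contributes -1; sign now -1
(1535/127): 1535 mod 127 = 11, so (1535/127) = (11/127)
flip (11/127) -> (127/11): both odd, 11 mod 4 = 3, 127 mod 4 = 3, so the flip contributes -1; sign now +1
(127/11): 127 mod 11 = 6, so (127/11) = (6/11)
factor out 2^1: 6 = 2^1·3; with 11 mod 8 = 3, (2/11) = -1; sign now -1; continue with (3/11)
flip (3/11) -> (11/3): both odd, 3 mod 4 = 3, 11 mod 4 = 3, so the flip contributes -1; sign now +1
(11/3): 11 mod 3 = 2, so (11/3) = (2/3)
factor out 2^1: 2 = 2^1·1; with 3 mod 8 = 3, (2/3) = -1; sign now -1; continue with (1/3)
reached (1/3) = 1, so the symbol is -1

-1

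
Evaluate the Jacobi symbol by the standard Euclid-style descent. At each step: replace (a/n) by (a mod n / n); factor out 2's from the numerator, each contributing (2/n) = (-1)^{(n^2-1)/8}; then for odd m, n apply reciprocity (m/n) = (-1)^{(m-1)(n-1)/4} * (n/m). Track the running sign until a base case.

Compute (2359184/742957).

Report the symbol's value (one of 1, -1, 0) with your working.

-1

(2359184/742957): 2359184 mod 742957 = 130313, so (2359184/742957) = (130313/742957)
flip (130313/742957) -> (742957/130313): both odd, 130313 mod 4 = 1, 742957 mod 4 = 1, so the flip contributes +1; sign now +1
(742957/130313): 742957 mod 130313 = 91392, so (742957/130313) = (91392/130313)
factor out 2^8: 91392 = 2^8·357; with 130313 mod 8 = 1, (2/130313) = +1; sign now +1; continue with (357/130313)
flip (357/130313) -> (130313/357): both odd, 357 mod 4 = 1, 130313 mod 4 = 1, so the flip contributes +1; sign now +1
(130313/357): 130313 mod 357 = 8, so (130313/357) = (8/357)
factor out 2^3: 8 = 2^3·1; with 357 mod 8 = 5, (2/357) = -1; sign now -1; continue with (1/357)
reached (1/357) = 1, so the symbol is -1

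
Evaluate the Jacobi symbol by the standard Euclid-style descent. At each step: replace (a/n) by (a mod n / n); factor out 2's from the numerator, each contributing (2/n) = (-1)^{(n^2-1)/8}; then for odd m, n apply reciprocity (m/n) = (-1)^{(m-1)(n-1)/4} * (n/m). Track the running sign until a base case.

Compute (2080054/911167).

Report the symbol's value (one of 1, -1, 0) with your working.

(2080054/911167) = (257720/911167)   [reduce mod 911167]
257720 = 2^3·32215; (2/911167) = +1 since 911167 mod 8 = 7, so (257720/911167) = (+1)^3·(32215/911167); sign now +1
reciprocity: (32215/911167) = -1·(911167/32215) since 32215 mod 4 = 3, 911167 mod 4 = 3; sign now -1
(911167/32215) = (9147/32215)   [reduce mod 32215]
reciprocity: (9147/32215) = -1·(32215/9147) since 9147 mod 4 = 3, 32215 mod 4 = 3; sign now +1
(32215/9147) = (4774/9147)   [reduce mod 9147]
4774 = 2^1·2387; (2/9147) = -1 since 9147 mod 8 = 3, so (4774/9147) = (-1)^1·(2387/9147); sign now -1
reciprocity: (2387/9147) = -1·(9147/2387) since 2387 mod 4 = 3, 9147 mod 4 = 3; sign now +1
(9147/2387) = (1986/2387)   [reduce mod 2387]
1986 = 2^1·993; (2/2387) = -1 since 2387 mod 8 = 3, so (1986/2387) = (-1)^1·(993/2387); sign now -1
reciprocity: (993/2387) = +1·(2387/993) since 993 mod 4 = 1, 2387 mod 4 = 3; sign now -1
(2387/993) = (401/993)   [reduce mod 993]
reciprocity: (401/993) = +1·(993/401) since 401 mod 4 = 1, 993 mod 4 = 1; sign now -1
(993/401) = (191/401)   [reduce mod 401]
reciprocity: (191/401) = +1·(401/191) since 191 mod 4 = 3, 401 mod 4 = 1; sign now -1
(401/191) = (19/191)   [reduce mod 191]
reciprocity: (19/191) = -1·(191/19) since 19 mod 4 = 3, 191 mod 4 = 3; sign now +1
(191/19) = (1/19)   [reduce mod 19]
(1/19) = 1; final value = sign = +1

1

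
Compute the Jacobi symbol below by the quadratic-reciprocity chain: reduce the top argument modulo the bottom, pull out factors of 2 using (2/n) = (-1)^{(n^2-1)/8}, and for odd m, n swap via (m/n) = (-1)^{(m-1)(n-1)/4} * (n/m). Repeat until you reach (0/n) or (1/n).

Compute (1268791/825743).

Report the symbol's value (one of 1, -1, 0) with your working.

-1

(1268791/825743) = (443048/825743)   [reduce mod 825743]
443048 = 2^3·55381; (2/825743) = +1 since 825743 mod 8 = 7, so (443048/825743) = (+1)^3·(55381/825743); sign now +1
reciprocity: (55381/825743) = +1·(825743/55381) since 55381 mod 4 = 1, 825743 mod 4 = 3; sign now +1
(825743/55381) = (50409/55381)   [reduce mod 55381]
reciprocity: (50409/55381) = +1·(55381/50409) since 50409 mod 4 = 1, 55381 mod 4 = 1; sign now +1
(55381/50409) = (4972/50409)   [reduce mod 50409]
4972 = 2^2·1243; (2/50409) = +1 since 50409 mod 8 = 1, so (4972/50409) = (+1)^2·(1243/50409); sign now +1
reciprocity: (1243/50409) = +1·(50409/1243) since 1243 mod 4 = 3, 50409 mod 4 = 1; sign now +1
(50409/1243) = (689/1243)   [reduce mod 1243]
reciprocity: (689/1243) = +1·(1243/689) since 689 mod 4 = 1, 1243 mod 4 = 3; sign now +1
(1243/689) = (554/689)   [reduce mod 689]
554 = 2^1·277; (2/689) = +1 since 689 mod 8 = 1, so (554/689) = (+1)^1·(277/689); sign now +1
reciprocity: (277/689) = +1·(689/277) since 277 mod 4 = 1, 689 mod 4 = 1; sign now +1
(689/277) = (135/277)   [reduce mod 277]
reciprocity: (135/277) = +1·(277/135) since 135 mod 4 = 3, 277 mod 4 = 1; sign now +1
(277/135) = (7/135)   [reduce mod 135]
reciprocity: (7/135) = -1·(135/7) since 7 mod 4 = 3, 135 mod 4 = 3; sign now -1
(135/7) = (2/7)   [reduce mod 7]
2 = 2^1·1; (2/7) = +1 since 7 mod 8 = 7, so (2/7) = (+1)^1·(1/7); sign now -1
(1/7) = 1; final value = sign = -1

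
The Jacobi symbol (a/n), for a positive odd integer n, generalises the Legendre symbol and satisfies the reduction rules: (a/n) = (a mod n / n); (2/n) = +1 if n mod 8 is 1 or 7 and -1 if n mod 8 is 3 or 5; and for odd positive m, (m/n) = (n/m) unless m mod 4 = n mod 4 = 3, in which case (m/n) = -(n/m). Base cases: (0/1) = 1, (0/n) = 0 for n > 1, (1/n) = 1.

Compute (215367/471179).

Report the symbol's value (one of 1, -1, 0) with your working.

flip (215367/471179) -> (471179/215367): both odd, 215367 mod 4 = 3, 471179 mod 4 = 3, so the flip contributes -1; sign now -1
(471179/215367): 471179 mod 215367 = 40445, so (471179/215367) = (40445/215367)
flip (40445/215367) -> (215367/40445): both odd, 40445 mod 4 = 1, 215367 mod 4 = 3, so the flip contributes +1; sign now -1
(215367/40445): 215367 mod 40445 = 13142, so (215367/40445) = (13142/40445)
factor out 2^1: 13142 = 2^1·6571; with 40445 mod 8 = 5, (2/40445) = -1; sign now +1; continue with (6571/40445)
flip (6571/40445) -> (40445/6571): both odd, 6571 mod 4 = 3, 40445 mod 4 = 1, so the flip contributes +1; sign now +1
(40445/6571): 40445 mod 6571 = 1019, so (40445/6571) = (1019/6571)
flip (1019/6571) -> (6571/1019): both odd, 1019 mod 4 = 3, 6571 mod 4 = 3, so the flip contributes -1; sign now -1
(6571/1019): 6571 mod 1019 = 457, so (6571/1019) = (457/1019)
flip (457/1019) -> (1019/457): both odd, 457 mod 4 = 1, 1019 mod 4 = 3, so the flip contributes +1; sign now -1
(1019/457): 1019 mod 457 = 105, so (1019/457) = (105/457)
flip (105/457) -> (457/105): both odd, 105 mod 4 = 1, 457 mod 4 = 1, so the flip contributes +1; sign now -1
(457/105): 457 mod 105 = 37, so (457/105) = (37/105)
flip (37/105) -> (105/37): both odd, 37 mod 4 = 1, 105 mod 4 = 1, so the flip contributes +1; sign now -1
(105/37): 105 mod 37 = 31, so (105/37) = (31/37)
flip (31/37) -> (37/31): both odd, 31 mod 4 = 3, 37 mod 4 = 1, so the flip contributes +1; sign now -1
(37/31): 37 mod 31 = 6, so (37/31) = (6/31)
factor out 2^1: 6 = 2^1·3; with 31 mod 8 = 7, (2/31) = +1; sign now -1; continue with (3/31)
flip (3/31) -> (31/3): both odd, 3 mod 4 = 3, 31 mod 4 = 3, so the flip contributes -1; sign now +1
(31/3): 31 mod 3 = 1, so (31/3) = (1/3)
reached (1/3) = 1, so the symbol is +1

1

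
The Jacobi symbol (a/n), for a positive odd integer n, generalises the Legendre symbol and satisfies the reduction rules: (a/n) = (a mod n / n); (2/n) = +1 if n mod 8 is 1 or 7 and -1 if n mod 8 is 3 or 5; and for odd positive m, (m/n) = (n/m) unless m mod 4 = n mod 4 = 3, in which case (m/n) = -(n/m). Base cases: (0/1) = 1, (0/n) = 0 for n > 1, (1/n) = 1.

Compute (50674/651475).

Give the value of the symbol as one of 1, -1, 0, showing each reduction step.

factor out 2^1: 50674 = 2^1·25337; with 651475 mod 8 = 3, (2/651475) = -1; sign now -1; continue with (25337/651475)
flip (25337/651475) -> (651475/25337): both odd, 25337 mod 4 = 1, 651475 mod 4 = 3, so the flip contributes +1; sign now -1
(651475/25337): 651475 mod 25337 = 18050, so (651475/25337) = (18050/25337)
factor out 2^1: 18050 = 2^1·9025; with 25337 mod 8 = 1, (2/25337) = +1; sign now -1; continue with (9025/25337)
flip (9025/25337) -> (25337/9025): both odd, 9025 mod 4 = 1, 25337 mod 4 = 1, so the flip contributes +1; sign now -1
(25337/9025): 25337 mod 9025 = 7287, so (25337/9025) = (7287/9025)
flip (7287/9025) -> (9025/7287): both odd, 7287 mod 4 = 3, 9025 mod 4 = 1, so the flip contributes +1; sign now -1
(9025/7287): 9025 mod 7287 = 1738, so (9025/7287) = (1738/7287)
factor out 2^1: 1738 = 2^1·869; with 7287 mod 8 = 7, (2/7287) = +1; sign now -1; continue with (869/7287)
flip (869/7287) -> (7287/869): both odd, 869 mod 4 = 1, 7287 mod 4 = 3, so the flip contributes +1; sign now -1
(7287/869): 7287 mod 869 = 335, so (7287/869) = (335/869)
flip (335/869) -> (869/335): both odd, 335 mod 4 = 3, 869 mod 4 = 1, so the flip contributes +1; sign now -1
(869/335): 869 mod 335 = 199, so (869/335) = (199/335)
flip (199/335) -> (335/199): both odd, 199 mod 4 = 3, 335 mod 4 = 3, so the flip contributes -1; sign now +1
(335/199): 335 mod 199 = 136, so (335/199) = (136/199)
factor out 2^3: 136 = 2^3·17; with 199 mod 8 = 7, (2/199) = +1; sign now +1; continue with (17/199)
flip (17/199) -> (199/17): both odd, 17 mod 4 = 1, 199 mod 4 = 3, so the flip contributes +1; sign now +1
(199/17): 199 mod 17 = 12, so (199/17) = (12/17)
factor out 2^2: 12 = 2^2·3; with 17 mod 8 = 1, (2/17) = +1; sign now +1; continue with (3/17)
flip (3/17) -> (17/3): both odd, 3 mod 4 = 3, 17 mod 4 = 1, so the flip contributes +1; sign now +1
(17/3): 17 mod 3 = 2, so (17/3) = (2/3)
factor out 2^1: 2 = 2^1·1; with 3 mod 8 = 3, (2/3) = -1; sign now -1; continue with (1/3)
reached (1/3) = 1, so the symbol is -1

-1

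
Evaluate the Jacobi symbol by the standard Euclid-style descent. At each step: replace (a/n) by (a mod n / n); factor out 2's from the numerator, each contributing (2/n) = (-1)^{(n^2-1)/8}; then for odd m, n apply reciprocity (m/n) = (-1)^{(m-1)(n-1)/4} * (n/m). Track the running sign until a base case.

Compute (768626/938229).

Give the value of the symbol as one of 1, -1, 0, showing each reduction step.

-1

factor out 2^1: 768626 = 2^1·384313; with 938229 mod 8 = 5, (2/938229) = -1; sign now -1; continue with (384313/938229)
flip (384313/938229) -> (938229/384313): both odd, 384313 mod 4 = 1, 938229 mod 4 = 1, so the flip contributes +1; sign now -1
(938229/384313): 938229 mod 384313 = 169603, so (938229/384313) = (169603/384313)
flip (169603/384313) -> (384313/169603): both odd, 169603 mod 4 = 3, 384313 mod 4 = 1, so the flip contributes +1; sign now -1
(384313/169603): 384313 mod 169603 = 45107, so (384313/169603) = (45107/169603)
flip (45107/169603) -> (169603/45107): both odd, 45107 mod 4 = 3, 169603 mod 4 = 3, so the flip contributes -1; sign now +1
(169603/45107): 169603 mod 45107 = 34282, so (169603/45107) = (34282/45107)
factor out 2^1: 34282 = 2^1·17141; with 45107 mod 8 = 3, (2/45107) = -1; sign now -1; continue with (17141/45107)
flip (17141/45107) -> (45107/17141): both odd, 17141 mod 4 = 1, 45107 mod 4 = 3, so the flip contributes +1; sign now -1
(45107/17141): 45107 mod 17141 = 10825, so (45107/17141) = (10825/17141)
flip (10825/17141) -> (17141/10825): both odd, 10825 mod 4 = 1, 17141 mod 4 = 1, so the flip contributes +1; sign now -1
(17141/10825): 17141 mod 10825 = 6316, so (17141/10825) = (6316/10825)
factor out 2^2: 6316 = 2^2·1579; with 10825 mod 8 = 1, (2/10825) = +1; sign now -1; continue with (1579/10825)
flip (1579/10825) -> (10825/1579): both odd, 1579 mod 4 = 3, 10825 mod 4 = 1, so the flip contributes +1; sign now -1
(10825/1579): 10825 mod 1579 = 1351, so (10825/1579) = (1351/1579)
flip (1351/1579) -> (1579/1351): both odd, 1351 mod 4 = 3, 1579 mod 4 = 3, so the flip contributes -1; sign now +1
(1579/1351): 1579 mod 1351 = 228, so (1579/1351) = (228/1351)
factor out 2^2: 228 = 2^2·57; with 1351 mod 8 = 7, (2/1351) = +1; sign now +1; continue with (57/1351)
flip (57/1351) -> (1351/57): both odd, 57 mod 4 = 1, 1351 mod 4 = 3, so the flip contributes +1; sign now +1
(1351/57): 1351 mod 57 = 40, so (1351/57) = (40/57)
factor out 2^3: 40 = 2^3·5; with 57 mod 8 = 1, (2/57) = +1; sign now +1; continue with (5/57)
flip (5/57) -> (57/5): both odd, 5 mod 4 = 1, 57 mod 4 = 1, so the flip contributes +1; sign now +1
(57/5): 57 mod 5 = 2, so (57/5) = (2/5)
factor out 2^1: 2 = 2^1·1; with 5 mod 8 = 5, (2/5) = -1; sign now -1; continue with (1/5)
reached (1/5) = 1, so the symbol is -1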